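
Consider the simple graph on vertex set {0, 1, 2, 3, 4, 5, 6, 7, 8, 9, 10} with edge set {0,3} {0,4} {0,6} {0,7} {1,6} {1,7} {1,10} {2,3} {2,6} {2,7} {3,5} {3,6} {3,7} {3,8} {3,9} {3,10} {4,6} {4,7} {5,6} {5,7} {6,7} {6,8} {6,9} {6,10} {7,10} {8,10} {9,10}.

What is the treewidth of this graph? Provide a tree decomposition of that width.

Treewidth 3.
One such decomposition:
Bags: B1 = {3, 6, 7, 10}  B2 = {3, 5, 6, 7}  B3 = {1, 6, 7, 10}  B4 = {3, 6, 9, 10}  B5 = {3, 6, 8, 10}  B6 = {0, 3, 6, 7}  B7 = {2, 3, 6, 7}  B8 = {0, 4, 6, 7}
Tree: B1–B2, B1–B3, B1–B4, B4–B5, B2–B6, B1–B7, B6–B8

The largest bag has 4 vertices, giving width 3; this decomposition certifies tw(G) ≤ 3. For the lower bound, the 4 vertices {1, 6, 7, 10} are pairwise adjacent, and any tree decomposition puts a clique entirely inside one bag — forcing width ≥ 3. The upper and lower bounds meet at 3, so that is the treewidth.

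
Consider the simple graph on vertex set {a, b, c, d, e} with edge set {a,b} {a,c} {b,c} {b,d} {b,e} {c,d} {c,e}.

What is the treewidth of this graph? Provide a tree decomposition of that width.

Each bag holds 3 vertices, so the decomposition has width 2, which upper-bounds the treewidth. Conversely, {b, c, d} is a clique of size 3, and the vertices of any clique must share a bag in every tree decomposition; so some bag has ≥ 3 vertices and tw(G) ≥ 2. Combining the bounds, tw(G) = 2.

Treewidth 2.
Bags: B1 = {b, c, d}  B2 = {b, c, e}  B3 = {a, b, c}
Tree: B1–B2, B2–B3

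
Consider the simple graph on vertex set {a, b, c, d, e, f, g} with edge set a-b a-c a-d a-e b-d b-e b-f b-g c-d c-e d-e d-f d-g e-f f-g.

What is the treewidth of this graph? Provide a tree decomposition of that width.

Every bag has size at most 4, so the width is 4 − 1 = 3 and tw(G) ≤ 3. For the lower bound, the 4 vertices {a, c, d, e} are pairwise adjacent, and any tree decomposition puts a clique entirely inside one bag — forcing width ≥ 3. Therefore the treewidth is 3.

Treewidth 3.
One such decomposition:
Bags: B1 = {a, c, d, e}  B2 = {a, b, d, e}  B3 = {b, d, e, f}  B4 = {b, d, f, g}
Tree: B1–B2, B2–B3, B3–B4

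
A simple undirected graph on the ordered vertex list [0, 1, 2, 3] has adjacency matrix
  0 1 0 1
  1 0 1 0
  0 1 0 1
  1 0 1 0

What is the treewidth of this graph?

A width-2 tree decomposition is:
Bags: B1 = {0, 1, 3}  B2 = {1, 2, 3}
Tree: B1–B2
The largest bag has 3 vertices, giving width 2; this decomposition certifies tw(G) ≤ 2. The edges 3–0–1–2–3 form a cycle, so G is not a tree and its treewidth is at least 2. The upper and lower bounds meet at 2, so that is the treewidth.

2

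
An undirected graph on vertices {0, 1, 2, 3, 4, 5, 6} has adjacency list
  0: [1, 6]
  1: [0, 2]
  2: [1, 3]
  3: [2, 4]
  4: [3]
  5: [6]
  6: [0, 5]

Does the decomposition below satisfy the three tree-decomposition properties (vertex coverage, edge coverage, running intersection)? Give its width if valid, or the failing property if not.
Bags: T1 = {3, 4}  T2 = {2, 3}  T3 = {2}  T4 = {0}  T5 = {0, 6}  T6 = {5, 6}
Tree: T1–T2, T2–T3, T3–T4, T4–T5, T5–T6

A tree decomposition must satisfy three properties: every vertex lies in some bag; for every edge, both endpoints lie together in some bag; and for every vertex, the bags containing it form a connected subtree. Here vertex 1 appears in no bag, so the decomposition is invalid.

No — vertex 1 appears in no bag.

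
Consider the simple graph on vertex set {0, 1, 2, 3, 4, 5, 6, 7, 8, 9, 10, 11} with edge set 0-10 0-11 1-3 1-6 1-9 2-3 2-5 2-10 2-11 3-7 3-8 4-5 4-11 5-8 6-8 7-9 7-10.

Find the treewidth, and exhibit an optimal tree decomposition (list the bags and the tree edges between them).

Treewidth 3.
Bags: B1 = {1, 6, 7, 9}  B2 = {1, 3, 6, 7}  B3 = {3, 6, 7, 8}  B4 = {3, 7, 8, 10}  B5 = {2, 3, 8, 10}  B6 = {2, 5, 8, 10}  B7 = {0, 2, 5, 10}  B8 = {0, 2, 5, 11}  B9 = {0, 4, 5, 11}
Tree: B1–B2, B2–B3, B3–B4, B4–B5, B5–B6, B6–B7, B7–B8, B8–B9

Each bag holds 4 vertices, so the decomposition has width 3, which upper-bounds the treewidth. For the lower bound: the 4 vertex sets {1,6,9}, {7}, {3}, {2,5,8,10} are disjoint, each induces a connected subgraph, and every pair is joined by at least one edge of G. Contracting each set to a single vertex therefore yields K_{4} as a minor, and since treewidth is minor-monotone, tw(G) ≥ tw(K_{4}) = 3. The upper and lower bounds meet at 3, so that is the treewidth.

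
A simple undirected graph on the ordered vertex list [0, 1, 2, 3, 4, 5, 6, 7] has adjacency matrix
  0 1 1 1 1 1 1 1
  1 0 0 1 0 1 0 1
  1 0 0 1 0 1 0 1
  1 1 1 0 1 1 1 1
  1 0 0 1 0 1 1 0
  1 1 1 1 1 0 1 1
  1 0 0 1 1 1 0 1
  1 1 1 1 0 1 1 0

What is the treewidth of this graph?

4

A width-4 tree decomposition is:
Bags: B1 = {0, 3, 4, 5, 6}  B2 = {0, 3, 5, 6, 7}  B3 = {0, 1, 3, 5, 7}  B4 = {0, 2, 3, 5, 7}
Tree: B1–B2, B2–B3, B2–B4
Every bag has size at most 5, so the width is 5 − 1 = 4 and tw(G) ≤ 4. For the lower bound, the 5 vertices {0, 3, 4, 5, 6} are pairwise adjacent, and any tree decomposition puts a clique entirely inside one bag — forcing width ≥ 4. Hence tw(G) = 4 exactly.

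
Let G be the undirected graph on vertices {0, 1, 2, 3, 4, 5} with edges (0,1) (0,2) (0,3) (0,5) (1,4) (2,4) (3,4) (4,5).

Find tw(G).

2

A width-2 tree decomposition is:
Bags: B1 = {0, 2, 4}  B2 = {0, 4, 5}  B3 = {0, 1, 4}  B4 = {0, 3, 4}
Tree: B1–B2, B2–B3, B3–B4
Each bag holds 3 vertices, so the decomposition has width 2, which upper-bounds the treewidth. Since 2–4–5–0–2 is a cycle in G, G is not acyclic. Forests are exactly the graphs of treewidth ≤ 1, so tw(G) ≥ 2. Hence tw(G) = 2 exactly.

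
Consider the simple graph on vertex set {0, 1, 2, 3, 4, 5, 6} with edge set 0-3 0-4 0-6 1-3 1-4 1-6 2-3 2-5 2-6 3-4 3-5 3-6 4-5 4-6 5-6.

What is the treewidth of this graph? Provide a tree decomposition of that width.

Each bag holds 4 vertices, so the decomposition has width 3, which upper-bounds the treewidth. On the other hand G contains the 4-clique {2, 3, 5, 6}. A clique must lie in a single bag of any decomposition, so no decomposition can have width below 3. Hence tw(G) = 3 exactly.

Treewidth 3.
Bags: B1 = {3, 4, 5, 6}  B2 = {1, 3, 4, 6}  B3 = {2, 3, 5, 6}  B4 = {0, 3, 4, 6}
Tree: B1–B2, B1–B3, B2–B4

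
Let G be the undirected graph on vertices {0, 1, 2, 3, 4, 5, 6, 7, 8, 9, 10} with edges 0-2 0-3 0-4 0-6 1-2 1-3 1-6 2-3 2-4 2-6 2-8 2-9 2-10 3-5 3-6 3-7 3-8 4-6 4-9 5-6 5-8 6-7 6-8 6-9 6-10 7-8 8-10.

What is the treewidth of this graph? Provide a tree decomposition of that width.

Treewidth 3.
One optimal decomposition is:
Bags: B1 = {0, 2, 4, 6}  B2 = {0, 2, 3, 6}  B3 = {2, 3, 6, 8}  B4 = {2, 6, 8, 10}  B5 = {2, 4, 6, 9}  B6 = {1, 2, 3, 6}  B7 = {3, 6, 7, 8}  B8 = {3, 5, 6, 8}
Tree: B1–B2, B2–B3, B3–B4, B1–B5, B2–B6, B3–B7, B3–B8

The largest bag has 4 vertices, giving width 3; this decomposition certifies tw(G) ≤ 3. For the lower bound, the 4 vertices {2, 4, 6, 9} are pairwise adjacent, and any tree decomposition puts a clique entirely inside one bag — forcing width ≥ 3. Therefore the treewidth is 3.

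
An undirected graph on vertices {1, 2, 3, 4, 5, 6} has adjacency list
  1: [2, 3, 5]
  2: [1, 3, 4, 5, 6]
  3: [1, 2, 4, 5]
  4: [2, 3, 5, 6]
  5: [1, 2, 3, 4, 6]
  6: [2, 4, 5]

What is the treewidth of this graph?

A width-3 tree decomposition is:
Bags: B1 = {2, 4, 5, 6}  B2 = {2, 3, 4, 5}  B3 = {1, 2, 3, 5}
Tree: B1–B2, B2–B3
The largest bag has 4 vertices, giving width 3; this decomposition certifies tw(G) ≤ 3. Conversely, {1, 2, 3, 5} is a clique of size 4, and the vertices of any clique must share a bag in every tree decomposition; so some bag has ≥ 4 vertices and tw(G) ≥ 3. Hence tw(G) = 3 exactly.

3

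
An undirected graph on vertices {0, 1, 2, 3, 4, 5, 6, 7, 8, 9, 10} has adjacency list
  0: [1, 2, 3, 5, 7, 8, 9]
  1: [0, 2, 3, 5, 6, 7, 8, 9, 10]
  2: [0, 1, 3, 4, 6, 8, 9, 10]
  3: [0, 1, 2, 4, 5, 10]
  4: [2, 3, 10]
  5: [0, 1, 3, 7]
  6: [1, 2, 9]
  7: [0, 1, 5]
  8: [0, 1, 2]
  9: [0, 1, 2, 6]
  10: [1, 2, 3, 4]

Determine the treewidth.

A width-3 tree decomposition is:
Bags: B1 = {0, 1, 3, 5}  B2 = {0, 1, 2, 3}  B3 = {0, 1, 2, 8}  B4 = {1, 2, 3, 10}  B5 = {2, 3, 4, 10}  B6 = {0, 1, 2, 9}  B7 = {1, 2, 6, 9}  B8 = {0, 1, 5, 7}
Tree: B1–B2, B2–B3, B2–B4, B4–B5, B2–B6, B6–B7, B1–B8
Every bag has size at most 4, so the width is 4 − 1 = 3 and tw(G) ≤ 3. For the lower bound, the 4 vertices {0, 1, 2, 8} are pairwise adjacent, and any tree decomposition puts a clique entirely inside one bag — forcing width ≥ 3. The upper and lower bounds meet at 3, so that is the treewidth.

3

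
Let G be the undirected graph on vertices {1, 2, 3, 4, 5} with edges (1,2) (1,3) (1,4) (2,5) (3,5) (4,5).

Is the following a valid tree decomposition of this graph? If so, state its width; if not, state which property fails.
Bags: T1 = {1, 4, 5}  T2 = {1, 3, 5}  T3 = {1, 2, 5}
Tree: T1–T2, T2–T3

Yes; width 2.

Every vertex of G appears in some bag (union = {1, 2, 3, 4, 5}); every edge is covered by a bag; and for each vertex v the set of bags containing v is connected in the bag tree. The decomposition is therefore valid. The largest bag has 3 vertices, so the width is 2.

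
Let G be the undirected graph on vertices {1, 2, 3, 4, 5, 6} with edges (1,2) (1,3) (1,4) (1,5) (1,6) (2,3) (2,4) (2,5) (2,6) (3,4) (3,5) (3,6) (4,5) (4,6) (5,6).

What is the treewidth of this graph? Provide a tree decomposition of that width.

Treewidth 5.
Bags: B1 = {1, 2, 3, 4, 5, 6}
Tree: (single bag)

A single bag containing all 6 vertices is trivially a valid decomposition of width 5. Conversely, {1, 2, 3, 4, 5, 6} is a clique of size 6, and the vertices of any clique must share a bag in every tree decomposition; so some bag has ≥ 6 vertices and tw(G) ≥ 5. Combining the bounds, tw(G) = 5.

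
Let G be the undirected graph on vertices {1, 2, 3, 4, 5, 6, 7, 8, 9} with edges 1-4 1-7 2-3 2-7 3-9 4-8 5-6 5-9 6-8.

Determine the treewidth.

2

A width-2 tree decomposition is:
Bags: B1 = {4, 6, 8}  B2 = {4, 5, 6}  B3 = {4, 5, 9}  B4 = {3, 4, 9}  B5 = {2, 3, 4}  B6 = {2, 4, 7}  B7 = {1, 4, 7}
Tree: B1–B2, B2–B3, B3–B4, B4–B5, B5–B6, B6–B7
Every bag has size at most 3, so the width is 3 − 1 = 2 and tw(G) ≤ 2. For the lower bound, G contains the cycle 4–8–6–5–9–3–2–7–1–4, so G is not a forest; only forests have treewidth ≤ 1, hence tw(G) ≥ 2. Therefore the treewidth is 2.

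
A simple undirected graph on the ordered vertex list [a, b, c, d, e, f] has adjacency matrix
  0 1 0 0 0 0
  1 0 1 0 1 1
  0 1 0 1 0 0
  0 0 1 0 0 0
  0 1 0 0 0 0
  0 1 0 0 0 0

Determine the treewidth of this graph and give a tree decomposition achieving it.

Treewidth 1.
One optimal decomposition is:
Bags: B1 = {b, c}  B2 = {b, e}  B3 = {c, d}  B4 = {a, b}  B5 = {b, f}
Tree: B1–B2, B1–B3, B2–B4, B2–B5

Each bag holds 2 vertices, so the decomposition has width 1, which upper-bounds the treewidth. G has an edge, so its treewidth is at least 1. Hence tw(G) = 1 exactly.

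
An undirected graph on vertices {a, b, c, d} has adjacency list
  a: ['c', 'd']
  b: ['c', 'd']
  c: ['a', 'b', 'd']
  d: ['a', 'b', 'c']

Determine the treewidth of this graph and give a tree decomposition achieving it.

Treewidth 2.
One optimal decomposition is:
Bags: B1 = {b, c, d}  B2 = {a, c, d}
Tree: B1–B2

Each bag holds 3 vertices, so the decomposition has width 2, which upper-bounds the treewidth. On the other hand G contains the 3-clique {a, c, d}. A clique must lie in a single bag of any decomposition, so no decomposition can have width below 2. Combining the bounds, tw(G) = 2.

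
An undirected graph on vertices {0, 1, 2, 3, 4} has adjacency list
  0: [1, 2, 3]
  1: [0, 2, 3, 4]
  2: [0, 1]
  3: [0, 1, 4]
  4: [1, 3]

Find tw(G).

A width-2 tree decomposition is:
Bags: B1 = {0, 1, 3}  B2 = {1, 3, 4}  B3 = {0, 1, 2}
Tree: B1–B2, B1–B3
The largest bag has 3 vertices, giving width 2; this decomposition certifies tw(G) ≤ 2. On the other hand G contains the 3-clique {0, 1, 2}. A clique must lie in a single bag of any decomposition, so no decomposition can have width below 2. The upper and lower bounds meet at 2, so that is the treewidth.

2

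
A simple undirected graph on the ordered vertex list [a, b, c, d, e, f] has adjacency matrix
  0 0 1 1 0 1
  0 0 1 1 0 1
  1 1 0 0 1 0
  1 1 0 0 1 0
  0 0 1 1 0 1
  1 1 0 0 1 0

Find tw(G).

3

A width-3 tree decomposition is:
Bags: B1 = {a, b, d, e}  B2 = {a, b, e, f}  B3 = {a, b, c, e}
Tree: B1–B2, B2–B3
Each bag holds 4 vertices, so the decomposition has width 3, which upper-bounds the treewidth. For the lower bound: the 4 vertex sets {a,d}, {e,f}, {b}, {c} are disjoint, each induces a connected subgraph, and every pair is joined by at least one edge of G. Contracting each set to a single vertex therefore yields K_{4} as a minor, and since treewidth is minor-monotone, tw(G) ≥ tw(K_{4}) = 3. Hence tw(G) = 3 exactly.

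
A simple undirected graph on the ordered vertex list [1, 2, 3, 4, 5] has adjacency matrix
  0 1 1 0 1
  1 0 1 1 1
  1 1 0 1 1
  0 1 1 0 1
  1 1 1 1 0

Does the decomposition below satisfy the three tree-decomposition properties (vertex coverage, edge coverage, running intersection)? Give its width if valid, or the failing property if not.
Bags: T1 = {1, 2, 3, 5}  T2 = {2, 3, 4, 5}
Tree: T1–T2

Checking the three conditions: (i) the bags cover all of {1, 2, 3, 4, 5}; (ii) for each edge, some bag contains both endpoints; (iii) the bags containing any fixed vertex form a subtree. All hold, so the decomposition is valid with width 4 − 1 = 3.

Yes; width 3.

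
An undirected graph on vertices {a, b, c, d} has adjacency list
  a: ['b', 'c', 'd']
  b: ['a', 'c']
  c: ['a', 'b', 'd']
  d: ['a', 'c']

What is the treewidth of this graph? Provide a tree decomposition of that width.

The largest bag has 3 vertices, giving width 2; this decomposition certifies tw(G) ≤ 2. On the other hand G contains the 3-clique {a, c, d}. A clique must lie in a single bag of any decomposition, so no decomposition can have width below 2. The upper and lower bounds meet at 2, so that is the treewidth.

Treewidth 2.
One optimal decomposition is:
Bags: B1 = {a, c, d}  B2 = {a, b, c}
Tree: B1–B2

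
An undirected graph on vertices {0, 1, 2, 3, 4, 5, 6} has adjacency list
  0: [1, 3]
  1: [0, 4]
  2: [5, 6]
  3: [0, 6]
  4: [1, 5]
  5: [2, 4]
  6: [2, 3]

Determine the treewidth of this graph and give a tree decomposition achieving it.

The largest bag has 3 vertices, giving width 2; this decomposition certifies tw(G) ≤ 2. The edges 2–5–4–1–0–3–6–2 form a cycle, so G is not a tree and its treewidth is at least 2. Combining the bounds, tw(G) = 2.

Treewidth 2.
One such decomposition:
Bags: B1 = {2, 4, 5}  B2 = {1, 2, 4}  B3 = {0, 1, 2}  B4 = {0, 2, 3}  B5 = {2, 3, 6}
Tree: B1–B2, B2–B3, B3–B4, B4–B5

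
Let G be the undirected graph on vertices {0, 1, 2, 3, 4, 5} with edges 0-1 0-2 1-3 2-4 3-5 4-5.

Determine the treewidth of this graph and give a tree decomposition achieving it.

Treewidth 2.
One such decomposition:
Bags: B1 = {1, 3, 5}  B2 = {0, 1, 5}  B3 = {0, 2, 5}  B4 = {2, 4, 5}
Tree: B1–B2, B2–B3, B3–B4

The largest bag has 3 vertices, giving width 2; this decomposition certifies tw(G) ≤ 2. Since 5–3–1–0–2–4–5 is a cycle in G, G is not acyclic. Forests are exactly the graphs of treewidth ≤ 1, so tw(G) ≥ 2. The upper and lower bounds meet at 2, so that is the treewidth.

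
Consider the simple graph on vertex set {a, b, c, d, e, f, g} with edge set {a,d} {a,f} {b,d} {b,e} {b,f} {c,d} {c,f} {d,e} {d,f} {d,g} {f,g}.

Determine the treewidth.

A width-2 tree decomposition is:
Bags: B1 = {d, f, g}  B2 = {b, d, f}  B3 = {c, d, f}  B4 = {a, d, f}  B5 = {b, d, e}
Tree: B1–B2, B2–B3, B2–B4, B2–B5
The largest bag has 3 vertices, giving width 2; this decomposition certifies tw(G) ≤ 2. For the lower bound, the 3 vertices {b, d, e} are pairwise adjacent, and any tree decomposition puts a clique entirely inside one bag — forcing width ≥ 2. The upper and lower bounds meet at 2, so that is the treewidth.

2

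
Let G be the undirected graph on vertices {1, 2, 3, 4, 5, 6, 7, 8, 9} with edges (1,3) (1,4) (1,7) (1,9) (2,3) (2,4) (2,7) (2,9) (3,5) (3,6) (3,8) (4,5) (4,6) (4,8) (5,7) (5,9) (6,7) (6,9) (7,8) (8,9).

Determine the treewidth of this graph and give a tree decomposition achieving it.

The largest bag has 5 vertices, giving width 4; this decomposition certifies tw(G) ≤ 4. For the lower bound: the 5 vertex sets {3,5}, {2,9}, {6,7}, {4}, {8} are disjoint, each induces a connected subgraph, and every pair is joined by at least one edge of G. Contracting each set to a single vertex therefore yields K_{5} as a minor, and since treewidth is minor-monotone, tw(G) ≥ tw(K_{5}) = 4. Therefore the treewidth is 4.

Treewidth 4.
Bags: B1 = {3, 4, 5, 7, 9}  B2 = {2, 3, 4, 7, 9}  B3 = {3, 4, 6, 7, 9}  B4 = {3, 4, 7, 8, 9}  B5 = {1, 3, 4, 7, 9}
Tree: B1–B2, B2–B3, B3–B4, B4–B5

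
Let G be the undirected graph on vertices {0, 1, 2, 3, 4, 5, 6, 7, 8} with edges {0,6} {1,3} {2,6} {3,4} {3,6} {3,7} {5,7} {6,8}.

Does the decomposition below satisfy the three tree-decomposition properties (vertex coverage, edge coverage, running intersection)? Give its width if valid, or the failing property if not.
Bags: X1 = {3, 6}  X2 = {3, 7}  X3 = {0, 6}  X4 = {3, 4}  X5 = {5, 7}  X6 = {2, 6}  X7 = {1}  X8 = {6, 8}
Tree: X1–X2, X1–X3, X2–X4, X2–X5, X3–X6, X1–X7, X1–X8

No — edge (3,1) lies in no bag.

A tree decomposition must satisfy three properties: every vertex lies in some bag; for every edge, both endpoints lie together in some bag; and for every vertex, the bags containing it form a connected subtree. Here edge (3,1) lies in no bag, so the decomposition is invalid.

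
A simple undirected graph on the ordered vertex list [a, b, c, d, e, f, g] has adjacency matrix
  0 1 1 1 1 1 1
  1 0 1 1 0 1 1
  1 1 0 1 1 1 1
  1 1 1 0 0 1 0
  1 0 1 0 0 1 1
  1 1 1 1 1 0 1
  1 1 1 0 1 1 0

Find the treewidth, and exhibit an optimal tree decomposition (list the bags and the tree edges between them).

Every bag has size at most 5, so the width is 5 − 1 = 4 and tw(G) ≤ 4. For the lower bound, the 5 vertices {a, c, e, f, g} are pairwise adjacent, and any tree decomposition puts a clique entirely inside one bag — forcing width ≥ 4. Therefore the treewidth is 4.

Treewidth 4.
One optimal decomposition is:
Bags: B1 = {a, b, c, f, g}  B2 = {a, b, c, d, f}  B3 = {a, c, e, f, g}
Tree: B1–B2, B1–B3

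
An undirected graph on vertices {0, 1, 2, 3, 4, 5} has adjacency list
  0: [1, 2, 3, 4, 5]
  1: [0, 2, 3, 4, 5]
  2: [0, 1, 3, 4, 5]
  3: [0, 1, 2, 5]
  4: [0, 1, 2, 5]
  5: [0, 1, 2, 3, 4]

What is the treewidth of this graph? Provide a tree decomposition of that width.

Treewidth 4.
Bags: B1 = {0, 1, 2, 3, 5}  B2 = {0, 1, 2, 4, 5}
Tree: B1–B2

Every bag has size at most 5, so the width is 5 − 1 = 4 and tw(G) ≤ 4. Conversely, {0, 1, 2, 3, 5} is a clique of size 5, and the vertices of any clique must share a bag in every tree decomposition; so some bag has ≥ 5 vertices and tw(G) ≥ 4. Combining the bounds, tw(G) = 4.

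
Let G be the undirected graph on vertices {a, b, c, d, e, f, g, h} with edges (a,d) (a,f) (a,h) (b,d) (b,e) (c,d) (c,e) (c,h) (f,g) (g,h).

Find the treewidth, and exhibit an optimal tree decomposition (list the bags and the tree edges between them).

The largest bag has 3 vertices, giving width 2; this decomposition certifies tw(G) ≤ 2. Since b–e–c–d–b is a cycle in G, G is not acyclic. Forests are exactly the graphs of treewidth ≤ 1, so tw(G) ≥ 2. Combining the bounds, tw(G) = 2.

Treewidth 2.
One such decomposition:
Bags: B1 = {b, d, e}  B2 = {c, d, e}  B3 = {a, c, d}  B4 = {a, c, h}  B5 = {a, f, h}  B6 = {f, g, h}
Tree: B1–B2, B2–B3, B3–B4, B4–B5, B5–B6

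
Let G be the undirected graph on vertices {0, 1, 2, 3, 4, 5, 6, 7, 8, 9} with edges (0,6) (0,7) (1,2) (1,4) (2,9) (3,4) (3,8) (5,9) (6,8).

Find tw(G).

A width-1 tree decomposition is:
Bags: B1 = {5, 9}  B2 = {2, 9}  B3 = {1, 2}  B4 = {1, 4}  B5 = {3, 4}  B6 = {3, 8}  B7 = {6, 8}  B8 = {0, 6}  B9 = {0, 7}
Tree: B1–B2, B2–B3, B3–B4, B4–B5, B5–B6, B6–B7, B7–B8, B8–B9
Every bag has size at most 2, so the width is 2 − 1 = 1 and tw(G) ≤ 1. Any graph with an edge has treewidth ≥ 1, and G has the edge 5–9. Therefore the treewidth is 1.

1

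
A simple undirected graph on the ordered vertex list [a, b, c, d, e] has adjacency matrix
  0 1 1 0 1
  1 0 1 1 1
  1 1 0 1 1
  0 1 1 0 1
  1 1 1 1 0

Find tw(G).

3

A width-3 tree decomposition is:
Bags: B1 = {a, b, c, e}  B2 = {b, c, d, e}
Tree: B1–B2
Every bag has size at most 4, so the width is 4 − 1 = 3 and tw(G) ≤ 3. Conversely, {b, c, d, e} is a clique of size 4, and the vertices of any clique must share a bag in every tree decomposition; so some bag has ≥ 4 vertices and tw(G) ≥ 3. Combining the bounds, tw(G) = 3.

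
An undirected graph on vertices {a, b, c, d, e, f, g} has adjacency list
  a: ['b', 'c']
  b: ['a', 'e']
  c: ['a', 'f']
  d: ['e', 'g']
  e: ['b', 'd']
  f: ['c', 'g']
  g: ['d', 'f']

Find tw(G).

2

A width-2 tree decomposition is:
Bags: B1 = {a, c, f}  B2 = {a, b, f}  B3 = {b, e, f}  B4 = {d, e, f}  B5 = {d, f, g}
Tree: B1–B2, B2–B3, B3–B4, B4–B5
Each bag holds 3 vertices, so the decomposition has width 2, which upper-bounds the treewidth. The edges f–c–a–b–e–d–g–f form a cycle, so G is not a tree and its treewidth is at least 2. Hence tw(G) = 2 exactly.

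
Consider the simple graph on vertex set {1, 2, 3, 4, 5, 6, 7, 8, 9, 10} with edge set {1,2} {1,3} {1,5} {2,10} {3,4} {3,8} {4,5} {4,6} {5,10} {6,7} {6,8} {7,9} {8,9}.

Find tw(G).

A width-2 tree decomposition is:
Bags: B1 = {7, 8, 9}  B2 = {6, 7, 8}  B3 = {3, 6, 8}  B4 = {3, 4, 6}  B5 = {1, 3, 4}  B6 = {1, 4, 5}  B7 = {1, 2, 5}  B8 = {2, 5, 10}
Tree: B1–B2, B2–B3, B3–B4, B4–B5, B5–B6, B6–B7, B7–B8
Each bag holds 3 vertices, so the decomposition has width 2, which upper-bounds the treewidth. For the lower bound, G contains the cycle 9–7–6–8–9, so G is not a forest; only forests have treewidth ≤ 1, hence tw(G) ≥ 2. Combining the bounds, tw(G) = 2.

2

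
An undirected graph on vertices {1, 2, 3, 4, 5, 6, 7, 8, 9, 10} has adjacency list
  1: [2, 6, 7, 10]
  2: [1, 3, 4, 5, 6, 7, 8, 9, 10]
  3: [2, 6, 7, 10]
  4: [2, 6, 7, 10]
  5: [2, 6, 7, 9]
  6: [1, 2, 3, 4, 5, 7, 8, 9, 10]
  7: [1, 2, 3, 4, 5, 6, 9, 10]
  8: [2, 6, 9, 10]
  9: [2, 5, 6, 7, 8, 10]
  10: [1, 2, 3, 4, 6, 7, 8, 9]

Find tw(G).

A width-4 tree decomposition is:
Bags: B1 = {2, 4, 6, 7, 10}  B2 = {2, 6, 7, 9, 10}  B3 = {2, 6, 8, 9, 10}  B4 = {2, 5, 6, 7, 9}  B5 = {1, 2, 6, 7, 10}  B6 = {2, 3, 6, 7, 10}
Tree: B1–B2, B2–B3, B2–B4, B2–B5, B2–B6
Every bag has size at most 5, so the width is 5 − 1 = 4 and tw(G) ≤ 4. Conversely, {2, 6, 8, 9, 10} is a clique of size 5, and the vertices of any clique must share a bag in every tree decomposition; so some bag has ≥ 5 vertices and tw(G) ≥ 4. The upper and lower bounds meet at 4, so that is the treewidth.

4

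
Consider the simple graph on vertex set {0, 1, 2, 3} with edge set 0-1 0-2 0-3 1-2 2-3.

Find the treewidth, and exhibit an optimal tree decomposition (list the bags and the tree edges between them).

Every bag has size at most 3, so the width is 3 − 1 = 2 and tw(G) ≤ 2. For the lower bound, the 3 vertices {0, 1, 2} are pairwise adjacent, and any tree decomposition puts a clique entirely inside one bag — forcing width ≥ 2. Hence tw(G) = 2 exactly.

Treewidth 2.
Bags: B1 = {0, 2, 3}  B2 = {0, 1, 2}
Tree: B1–B2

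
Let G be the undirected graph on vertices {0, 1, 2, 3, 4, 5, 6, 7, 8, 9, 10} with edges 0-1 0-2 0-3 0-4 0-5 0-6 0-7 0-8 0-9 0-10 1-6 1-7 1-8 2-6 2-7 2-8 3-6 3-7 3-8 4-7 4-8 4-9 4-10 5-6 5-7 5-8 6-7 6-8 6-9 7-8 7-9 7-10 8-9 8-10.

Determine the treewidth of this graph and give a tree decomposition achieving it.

Treewidth 4.
Bags: B1 = {0, 6, 7, 8, 9}  B2 = {0, 4, 7, 8, 9}  B3 = {0, 2, 6, 7, 8}  B4 = {0, 5, 6, 7, 8}  B5 = {0, 1, 6, 7, 8}  B6 = {0, 3, 6, 7, 8}  B7 = {0, 4, 7, 8, 10}
Tree: B1–B2, B1–B3, B1–B4, B1–B5, B1–B6, B2–B7

Each bag holds 5 vertices, so the decomposition has width 4, which upper-bounds the treewidth. On the other hand G contains the 5-clique {0, 4, 7, 8, 10}. A clique must lie in a single bag of any decomposition, so no decomposition can have width below 4. Combining the bounds, tw(G) = 4.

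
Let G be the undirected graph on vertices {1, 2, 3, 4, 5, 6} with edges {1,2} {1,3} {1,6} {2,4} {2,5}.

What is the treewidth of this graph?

1

A width-1 tree decomposition is:
Bags: B1 = {1, 2}  B2 = {1, 3}  B3 = {1, 6}  B4 = {2, 4}  B5 = {2, 5}
Tree: B1–B2, B1–B3, B1–B4, B1–B5
Each bag holds 2 vertices, so the decomposition has width 1, which upper-bounds the treewidth. Any graph with an edge has treewidth ≥ 1, and G has the edge 1–2. Combining the bounds, tw(G) = 1.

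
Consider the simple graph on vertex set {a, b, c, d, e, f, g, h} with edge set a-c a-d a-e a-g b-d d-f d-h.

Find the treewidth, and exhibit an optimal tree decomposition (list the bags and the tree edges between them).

The largest bag has 2 vertices, giving width 1; this decomposition certifies tw(G) ≤ 1. Since G has at least one edge (e.g. a–d), it is not an edgeless graph, so tw(G) ≥ 1. Therefore the treewidth is 1.

Treewidth 1.
Bags: B1 = {a, d}  B2 = {a, g}  B3 = {b, d}  B4 = {a, e}  B5 = {d, f}  B6 = {a, c}  B7 = {d, h}
Tree: B1–B2, B1–B3, B2–B4, B1–B5, B1–B6, B5–B7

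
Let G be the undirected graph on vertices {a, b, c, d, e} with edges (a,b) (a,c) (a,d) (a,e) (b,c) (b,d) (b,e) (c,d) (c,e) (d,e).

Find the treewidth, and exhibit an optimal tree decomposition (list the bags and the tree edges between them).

With just one bag of size 5, the width is 5 − 1 = 4, so tw(G) ≤ 4. On the other hand G contains the 5-clique {a, b, c, d, e}. A clique must lie in a single bag of any decomposition, so no decomposition can have width below 4. The upper and lower bounds meet at 4, so that is the treewidth.

Treewidth 4.
One such decomposition:
Bags: B1 = {a, b, c, d, e}
Tree: (single bag)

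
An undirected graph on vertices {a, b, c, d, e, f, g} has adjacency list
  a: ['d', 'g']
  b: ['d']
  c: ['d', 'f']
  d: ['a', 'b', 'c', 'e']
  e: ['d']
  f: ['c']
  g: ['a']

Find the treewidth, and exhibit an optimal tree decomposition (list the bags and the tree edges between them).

Treewidth 1.
One optimal decomposition is:
Bags: B1 = {d, e}  B2 = {c, d}  B3 = {a, d}  B4 = {a, g}  B5 = {b, d}  B6 = {c, f}
Tree: B1–B2, B2–B3, B3–B4, B3–B5, B2–B6

The largest bag has 2 vertices, giving width 1; this decomposition certifies tw(G) ≤ 1. Since G has at least one edge (e.g. d–e), it is not an edgeless graph, so tw(G) ≥ 1. Hence tw(G) = 1 exactly.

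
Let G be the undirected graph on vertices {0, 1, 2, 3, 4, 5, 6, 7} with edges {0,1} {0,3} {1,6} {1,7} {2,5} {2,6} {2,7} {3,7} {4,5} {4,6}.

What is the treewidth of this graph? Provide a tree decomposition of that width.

Treewidth 2.
One optimal decomposition is:
Bags: B1 = {2, 4, 5}  B2 = {2, 4, 6}  B3 = {2, 6, 7}  B4 = {1, 6, 7}  B5 = {1, 3, 7}  B6 = {0, 1, 3}
Tree: B1–B2, B2–B3, B3–B4, B4–B5, B5–B6

Each bag holds 3 vertices, so the decomposition has width 2, which upper-bounds the treewidth. Since 5–4–6–2–5 is a cycle in G, G is not acyclic. Forests are exactly the graphs of treewidth ≤ 1, so tw(G) ≥ 2. Combining the bounds, tw(G) = 2.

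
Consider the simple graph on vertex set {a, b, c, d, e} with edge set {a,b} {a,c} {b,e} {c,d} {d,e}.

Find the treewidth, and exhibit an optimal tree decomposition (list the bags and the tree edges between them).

The largest bag has 3 vertices, giving width 2; this decomposition certifies tw(G) ≤ 2. For the lower bound, G contains the cycle e–d–c–a–b–e, so G is not a forest; only forests have treewidth ≤ 1, hence tw(G) ≥ 2. Therefore the treewidth is 2.

Treewidth 2.
Bags: B1 = {c, d, e}  B2 = {a, c, e}  B3 = {a, b, e}
Tree: B1–B2, B2–B3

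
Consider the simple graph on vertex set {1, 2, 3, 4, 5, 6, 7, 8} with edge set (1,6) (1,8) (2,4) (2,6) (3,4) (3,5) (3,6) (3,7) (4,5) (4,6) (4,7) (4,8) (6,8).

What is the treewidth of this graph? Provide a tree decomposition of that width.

The largest bag has 3 vertices, giving width 2; this decomposition certifies tw(G) ≤ 2. Conversely, {1, 6, 8} is a clique of size 3, and the vertices of any clique must share a bag in every tree decomposition; so some bag has ≥ 3 vertices and tw(G) ≥ 2. Hence tw(G) = 2 exactly.

Treewidth 2.
Bags: B1 = {4, 6, 8}  B2 = {3, 4, 6}  B3 = {3, 4, 7}  B4 = {2, 4, 6}  B5 = {3, 4, 5}  B6 = {1, 6, 8}
Tree: B1–B2, B2–B3, B1–B4, B2–B5, B1–B6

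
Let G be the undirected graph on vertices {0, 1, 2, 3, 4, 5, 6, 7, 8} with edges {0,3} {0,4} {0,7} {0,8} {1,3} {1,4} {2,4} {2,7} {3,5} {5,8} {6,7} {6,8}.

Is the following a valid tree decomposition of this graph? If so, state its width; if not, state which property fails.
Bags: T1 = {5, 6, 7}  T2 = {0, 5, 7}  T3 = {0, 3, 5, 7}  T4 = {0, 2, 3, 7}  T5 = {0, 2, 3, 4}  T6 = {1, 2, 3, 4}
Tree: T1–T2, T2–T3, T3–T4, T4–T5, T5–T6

No — vertex 8 appears in no bag.

A tree decomposition must satisfy three properties: every vertex lies in some bag; for every edge, both endpoints lie together in some bag; and for every vertex, the bags containing it form a connected subtree. Here vertex 8 appears in no bag, so the decomposition is invalid.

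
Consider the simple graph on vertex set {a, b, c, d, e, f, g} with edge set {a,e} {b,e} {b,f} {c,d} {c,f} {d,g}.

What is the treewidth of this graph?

1

A width-1 tree decomposition is:
Bags: B1 = {a, e}  B2 = {b, e}  B3 = {b, f}  B4 = {c, f}  B5 = {c, d}  B6 = {d, g}
Tree: B1–B2, B2–B3, B3–B4, B4–B5, B5–B6
The largest bag has 2 vertices, giving width 1; this decomposition certifies tw(G) ≤ 1. G has an edge, so its treewidth is at least 1. Combining the bounds, tw(G) = 1.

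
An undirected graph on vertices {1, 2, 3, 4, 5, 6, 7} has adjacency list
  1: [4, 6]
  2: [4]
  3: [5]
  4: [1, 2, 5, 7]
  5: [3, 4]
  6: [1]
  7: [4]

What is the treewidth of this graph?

A width-1 tree decomposition is:
Bags: B1 = {4, 5}  B2 = {3, 5}  B3 = {1, 4}  B4 = {2, 4}  B5 = {4, 7}  B6 = {1, 6}
Tree: B1–B2, B1–B3, B3–B4, B1–B5, B3–B6
The largest bag has 2 vertices, giving width 1; this decomposition certifies tw(G) ≤ 1. Any graph with an edge has treewidth ≥ 1, and G has the edge 5–4. Hence tw(G) = 1 exactly.

1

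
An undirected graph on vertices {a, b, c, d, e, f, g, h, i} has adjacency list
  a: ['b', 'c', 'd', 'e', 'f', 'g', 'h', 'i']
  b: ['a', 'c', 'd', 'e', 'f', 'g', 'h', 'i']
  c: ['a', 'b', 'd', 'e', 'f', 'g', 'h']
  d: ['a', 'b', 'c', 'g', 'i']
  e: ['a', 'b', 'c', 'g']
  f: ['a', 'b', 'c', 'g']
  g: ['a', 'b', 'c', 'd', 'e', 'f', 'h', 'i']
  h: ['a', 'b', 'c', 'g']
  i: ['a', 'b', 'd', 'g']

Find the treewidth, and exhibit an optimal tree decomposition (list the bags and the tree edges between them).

Treewidth 4.
Bags: B1 = {a, b, c, d, g}  B2 = {a, b, c, f, g}  B3 = {a, b, c, g, h}  B4 = {a, b, c, e, g}  B5 = {a, b, d, g, i}
Tree: B1–B2, B2–B3, B1–B4, B1–B5

Every bag has size at most 5, so the width is 5 − 1 = 4 and tw(G) ≤ 4. For the lower bound, the 5 vertices {a, b, c, d, g} are pairwise adjacent, and any tree decomposition puts a clique entirely inside one bag — forcing width ≥ 4. Hence tw(G) = 4 exactly.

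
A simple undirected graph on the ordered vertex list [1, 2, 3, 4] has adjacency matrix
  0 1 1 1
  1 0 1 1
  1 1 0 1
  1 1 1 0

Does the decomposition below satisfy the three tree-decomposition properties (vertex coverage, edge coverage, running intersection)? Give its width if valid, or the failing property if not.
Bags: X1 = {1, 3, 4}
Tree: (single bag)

A tree decomposition must satisfy three properties: every vertex lies in some bag; for every edge, both endpoints lie together in some bag; and for every vertex, the bags containing it form a connected subtree. Here vertex 2 appears in no bag, so the decomposition is invalid.

No — vertex 2 appears in no bag.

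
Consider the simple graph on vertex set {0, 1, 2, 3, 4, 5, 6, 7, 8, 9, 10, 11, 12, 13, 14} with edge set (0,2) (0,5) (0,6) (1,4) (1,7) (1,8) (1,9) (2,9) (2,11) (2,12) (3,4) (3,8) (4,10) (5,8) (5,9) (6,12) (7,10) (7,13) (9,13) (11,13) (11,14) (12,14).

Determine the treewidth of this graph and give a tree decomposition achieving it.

Treewidth 3.
Bags: B1 = {3, 4, 7, 10}  B2 = {1, 3, 4, 7}  B3 = {1, 3, 7, 8}  B4 = {1, 7, 8, 13}  B5 = {1, 8, 9, 13}  B6 = {5, 8, 9, 13}  B7 = {5, 9, 11, 13}  B8 = {2, 5, 9, 11}  B9 = {0, 2, 5, 11}  B10 = {0, 2, 11, 14}  B11 = {0, 2, 12, 14}  B12 = {0, 6, 12, 14}
Tree: B1–B2, B2–B3, B3–B4, B4–B5, B5–B6, B6–B7, B7–B8, B8–B9, B9–B10, B10–B11, B11–B12

The largest bag has 4 vertices, giving width 3; this decomposition certifies tw(G) ≤ 3. For the lower bound: the 4 vertex sets {3,4,10}, {7}, {1}, {5,8,9,13} are disjoint, each induces a connected subgraph, and every pair is joined by at least one edge of G. Contracting each set to a single vertex therefore yields K_{4} as a minor, and since treewidth is minor-monotone, tw(G) ≥ tw(K_{4}) = 3. Therefore the treewidth is 3.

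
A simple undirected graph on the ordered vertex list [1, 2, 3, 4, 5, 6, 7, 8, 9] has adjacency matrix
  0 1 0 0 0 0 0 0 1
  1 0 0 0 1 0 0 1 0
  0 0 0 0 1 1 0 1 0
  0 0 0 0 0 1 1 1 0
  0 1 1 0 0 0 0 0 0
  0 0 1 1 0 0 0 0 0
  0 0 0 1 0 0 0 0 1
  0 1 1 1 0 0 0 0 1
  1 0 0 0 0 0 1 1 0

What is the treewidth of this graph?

A width-3 tree decomposition is:
Bags: B1 = {1, 4, 7, 9}  B2 = {1, 4, 8, 9}  B3 = {1, 2, 4, 8}  B4 = {2, 4, 6, 8}  B5 = {2, 3, 6, 8}  B6 = {2, 3, 5, 6}
Tree: B1–B2, B2–B3, B3–B4, B4–B5, B5–B6
Each bag holds 4 vertices, so the decomposition has width 3, which upper-bounds the treewidth. For the lower bound: the 4 vertex sets {1,7,9}, {4}, {8}, {2,3,5,6} are disjoint, each induces a connected subgraph, and every pair is joined by at least one edge of G. Contracting each set to a single vertex therefore yields K_{4} as a minor, and since treewidth is minor-monotone, tw(G) ≥ tw(K_{4}) = 3. Combining the bounds, tw(G) = 3.

3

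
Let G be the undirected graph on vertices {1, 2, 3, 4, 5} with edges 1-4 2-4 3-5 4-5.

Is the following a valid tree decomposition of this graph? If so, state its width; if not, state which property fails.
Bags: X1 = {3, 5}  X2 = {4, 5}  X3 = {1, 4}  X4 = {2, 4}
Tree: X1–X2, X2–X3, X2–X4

Yes; width 1.

Checking the three conditions: (i) the bags cover all of {1, 2, 3, 4, 5}; (ii) for each edge, some bag contains both endpoints; (iii) the bags containing any fixed vertex form a subtree. All hold, so the decomposition is valid with width 2 − 1 = 1.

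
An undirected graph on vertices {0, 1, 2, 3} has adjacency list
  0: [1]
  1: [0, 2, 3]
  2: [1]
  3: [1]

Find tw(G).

A width-1 tree decomposition is:
Bags: B1 = {1, 3}  B2 = {0, 1}  B3 = {1, 2}
Tree: B1–B2, B2–B3
The largest bag has 2 vertices, giving width 1; this decomposition certifies tw(G) ≤ 1. Any graph with an edge has treewidth ≥ 1, and G has the edge 1–3. Combining the bounds, tw(G) = 1.

1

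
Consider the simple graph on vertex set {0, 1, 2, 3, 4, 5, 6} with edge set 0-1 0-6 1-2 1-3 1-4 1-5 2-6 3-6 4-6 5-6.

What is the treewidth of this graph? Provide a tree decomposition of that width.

Each bag holds 3 vertices, so the decomposition has width 2, which upper-bounds the treewidth. The edges 1–4–6–0–1 form a cycle, so G is not a tree and its treewidth is at least 2. Combining the bounds, tw(G) = 2.

Treewidth 2.
Bags: B1 = {1, 4, 6}  B2 = {0, 1, 6}  B3 = {1, 5, 6}  B4 = {1, 3, 6}  B5 = {1, 2, 6}
Tree: B1–B2, B2–B3, B3–B4, B4–B5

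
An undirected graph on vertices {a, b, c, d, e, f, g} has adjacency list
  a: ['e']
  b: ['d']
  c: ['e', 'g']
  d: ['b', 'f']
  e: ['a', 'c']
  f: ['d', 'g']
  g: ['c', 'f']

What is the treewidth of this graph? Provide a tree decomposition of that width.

The largest bag has 2 vertices, giving width 1; this decomposition certifies tw(G) ≤ 1. Any graph with an edge has treewidth ≥ 1, and G has the edge b–d. Hence tw(G) = 1 exactly.

Treewidth 1.
One optimal decomposition is:
Bags: B1 = {b, d}  B2 = {d, f}  B3 = {f, g}  B4 = {c, g}  B5 = {c, e}  B6 = {a, e}
Tree: B1–B2, B2–B3, B3–B4, B4–B5, B5–B6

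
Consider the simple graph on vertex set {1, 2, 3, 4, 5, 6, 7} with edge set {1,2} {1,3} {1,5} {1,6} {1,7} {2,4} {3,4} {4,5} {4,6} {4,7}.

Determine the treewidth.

A width-2 tree decomposition is:
Bags: B1 = {1, 4, 5}  B2 = {1, 4, 7}  B3 = {1, 3, 4}  B4 = {1, 4, 6}  B5 = {1, 2, 4}
Tree: B1–B2, B2–B3, B3–B4, B4–B5
The largest bag has 3 vertices, giving width 2; this decomposition certifies tw(G) ≤ 2. For the lower bound, G contains the cycle 1–5–4–7–1, so G is not a forest; only forests have treewidth ≤ 1, hence tw(G) ≥ 2. Combining the bounds, tw(G) = 2.

2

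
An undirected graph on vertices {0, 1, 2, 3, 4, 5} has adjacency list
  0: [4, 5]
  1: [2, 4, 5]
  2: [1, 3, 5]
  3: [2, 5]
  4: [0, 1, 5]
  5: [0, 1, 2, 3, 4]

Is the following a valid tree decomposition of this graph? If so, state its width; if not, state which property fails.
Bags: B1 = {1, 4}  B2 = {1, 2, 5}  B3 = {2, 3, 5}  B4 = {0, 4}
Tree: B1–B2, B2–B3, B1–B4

A tree decomposition must satisfy three properties: every vertex lies in some bag; for every edge, both endpoints lie together in some bag; and for every vertex, the bags containing it form a connected subtree. Here edge (5,4) lies in no bag, so the decomposition is invalid.

No — edge (5,4) lies in no bag.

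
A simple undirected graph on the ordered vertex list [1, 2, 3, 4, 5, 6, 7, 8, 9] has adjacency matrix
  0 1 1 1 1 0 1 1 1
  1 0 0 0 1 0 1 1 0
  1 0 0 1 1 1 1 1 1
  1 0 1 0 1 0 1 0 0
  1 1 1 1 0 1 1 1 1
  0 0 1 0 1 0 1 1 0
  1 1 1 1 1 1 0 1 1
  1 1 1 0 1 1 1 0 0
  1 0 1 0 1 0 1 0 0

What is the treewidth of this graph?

A width-4 tree decomposition is:
Bags: B1 = {1, 3, 5, 7, 8}  B2 = {1, 3, 5, 7, 9}  B3 = {3, 5, 6, 7, 8}  B4 = {1, 2, 5, 7, 8}  B5 = {1, 3, 4, 5, 7}
Tree: B1–B2, B1–B3, B1–B4, B2–B5
Every bag has size at most 5, so the width is 5 − 1 = 4 and tw(G) ≤ 4. Conversely, {1, 2, 5, 7, 8} is a clique of size 5, and the vertices of any clique must share a bag in every tree decomposition; so some bag has ≥ 5 vertices and tw(G) ≥ 4. Combining the bounds, tw(G) = 4.

4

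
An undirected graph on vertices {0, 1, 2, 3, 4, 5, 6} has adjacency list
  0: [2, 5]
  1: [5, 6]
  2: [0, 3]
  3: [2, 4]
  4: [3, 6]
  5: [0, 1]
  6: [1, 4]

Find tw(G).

A width-2 tree decomposition is:
Bags: B1 = {1, 4, 6}  B2 = {1, 4, 5}  B3 = {0, 4, 5}  B4 = {0, 2, 4}  B5 = {2, 3, 4}
Tree: B1–B2, B2–B3, B3–B4, B4–B5
Every bag has size at most 3, so the width is 3 − 1 = 2 and tw(G) ≤ 2. For the lower bound, G contains the cycle 4–6–1–5–0–2–3–4, so G is not a forest; only forests have treewidth ≤ 1, hence tw(G) ≥ 2. Combining the bounds, tw(G) = 2.

2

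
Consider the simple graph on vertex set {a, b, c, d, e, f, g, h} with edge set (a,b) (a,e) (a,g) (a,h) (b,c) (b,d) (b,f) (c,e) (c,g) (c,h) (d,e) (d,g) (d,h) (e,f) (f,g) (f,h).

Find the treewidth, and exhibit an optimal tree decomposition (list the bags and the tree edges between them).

Every bag has size at most 5, so the width is 5 − 1 = 4 and tw(G) ≤ 4. For the lower bound: the 5 vertex sets {b,f}, {a,e}, {d,h}, {g}, {c} are disjoint, each induces a connected subgraph, and every pair is joined by at least one edge of G. Contracting each set to a single vertex therefore yields K_{5} as a minor, and since treewidth is minor-monotone, tw(G) ≥ tw(K_{5}) = 4. Combining the bounds, tw(G) = 4.

Treewidth 4.
One optimal decomposition is:
Bags: B1 = {b, e, f, g, h}  B2 = {a, b, e, g, h}  B3 = {b, d, e, g, h}  B4 = {b, c, e, g, h}
Tree: B1–B2, B2–B3, B3–B4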